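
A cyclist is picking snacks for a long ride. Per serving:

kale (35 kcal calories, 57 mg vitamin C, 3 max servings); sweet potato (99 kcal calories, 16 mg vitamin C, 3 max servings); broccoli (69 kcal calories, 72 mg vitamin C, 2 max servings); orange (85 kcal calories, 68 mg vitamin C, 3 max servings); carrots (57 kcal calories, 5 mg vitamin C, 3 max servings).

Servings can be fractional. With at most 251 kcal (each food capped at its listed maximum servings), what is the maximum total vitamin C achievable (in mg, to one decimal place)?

321.4 mg

Vitamin C per kcal: kale 1.629, broccoli 1.043, orange 0.8, sweet potato 0.1616, carrots 0.08772.
Take 3 servings of kale: uses 105 kcal, +171.0 mg vitamin C (running total 171.0 mg).
Take 2 servings of broccoli: uses 138 kcal, +144.0 mg vitamin C (running total 315.0 mg).
Take 0.09412 servings of orange: uses 8 kcal, +6.4 mg vitamin C (running total 321.4 mg).
Greedy by best ratio exhausts the calories allowance optimally: 321.4 mg.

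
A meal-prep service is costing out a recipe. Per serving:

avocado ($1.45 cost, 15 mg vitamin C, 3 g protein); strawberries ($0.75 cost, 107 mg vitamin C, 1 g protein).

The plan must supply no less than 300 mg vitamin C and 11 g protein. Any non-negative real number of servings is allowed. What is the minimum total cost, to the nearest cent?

$5.96

avocado only: max(300/15, 11/3) = 20 servings → $29.00.
strawberries only: max(300/107, 11/1) = 11 servings → $8.25.
avocado + strawberries with both tight: 2.866 servings and 2.402 servings → $5.96.
Cheapest feasible corner: $5.96.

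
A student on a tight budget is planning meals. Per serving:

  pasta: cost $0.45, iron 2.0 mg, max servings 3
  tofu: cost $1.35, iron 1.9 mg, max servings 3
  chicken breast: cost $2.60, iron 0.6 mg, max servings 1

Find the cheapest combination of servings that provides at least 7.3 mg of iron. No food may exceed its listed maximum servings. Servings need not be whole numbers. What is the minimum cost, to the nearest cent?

Cost per mg of iron: pasta $0.2250, tofu $0.7105, chicken breast $4.3333.
Take 3 servings of pasta: +6.0 mg iron for $1.35 (total $1.35, still need 1.3 mg).
Take 0.6842 servings of tofu: +1.3 mg iron for $0.92 (total $2.27, still need 0.0 mg).
Filling from the cheapest source first is optimal under one linear minimum: $2.27.

$2.27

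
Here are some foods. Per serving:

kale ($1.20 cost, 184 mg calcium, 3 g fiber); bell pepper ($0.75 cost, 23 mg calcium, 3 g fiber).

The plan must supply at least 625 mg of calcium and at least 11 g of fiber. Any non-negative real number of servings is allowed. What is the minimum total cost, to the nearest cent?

$4.26

Compare the cost at each extreme point of the feasible region.
kale only: max(625/184, 11/3) = 3.667 servings → $4.40.
bell pepper only: max(625/23, 11/3) = 27.17 servings → $20.38.
kale + bell pepper with both tight: 3.358 servings and 0.3085 servings → $4.26.
So the least-cost plan costs $4.26.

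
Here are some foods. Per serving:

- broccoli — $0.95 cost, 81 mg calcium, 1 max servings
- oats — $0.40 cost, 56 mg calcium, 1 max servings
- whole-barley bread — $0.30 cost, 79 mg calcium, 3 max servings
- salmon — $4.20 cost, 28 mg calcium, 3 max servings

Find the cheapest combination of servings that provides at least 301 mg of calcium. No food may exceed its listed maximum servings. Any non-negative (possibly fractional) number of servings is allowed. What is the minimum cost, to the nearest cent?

Cost per mg of calcium: whole-barley bread $0.0038, oats $0.0071, broccoli $0.0117, salmon $0.1500.
Take 3 servings of whole-barley bread: +237.0 mg calcium for $0.90 (total $0.90, still need 64.0 mg).
Take 1 serving of oats: +56.0 mg calcium for $0.40 (total $1.30, still need 8.0 mg).
Take 0.09877 servings of broccoli: +8.0 mg calcium for $0.09 (total $1.39, still need 0.0 mg).
Greedy by cheapest-per-mg is optimal for a single linear constraint, so the minimum cost is $1.39.

$1.39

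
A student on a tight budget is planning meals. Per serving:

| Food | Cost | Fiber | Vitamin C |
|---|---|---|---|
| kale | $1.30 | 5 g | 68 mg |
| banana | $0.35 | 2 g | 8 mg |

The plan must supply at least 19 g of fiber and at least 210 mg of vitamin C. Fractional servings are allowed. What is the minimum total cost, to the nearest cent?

With two linear requirements the optimum uses one or two foods; enumerate the corners.
kale only: max(19/5, 210/68) = 3.8 servings → $4.94.
banana only: max(19/2, 210/8) = 26.25 servings → $9.19.
kale + banana with both tight: 2.792 servings and 2.521 servings → $4.51.
The minimum over all feasible corners is $4.51.

$4.51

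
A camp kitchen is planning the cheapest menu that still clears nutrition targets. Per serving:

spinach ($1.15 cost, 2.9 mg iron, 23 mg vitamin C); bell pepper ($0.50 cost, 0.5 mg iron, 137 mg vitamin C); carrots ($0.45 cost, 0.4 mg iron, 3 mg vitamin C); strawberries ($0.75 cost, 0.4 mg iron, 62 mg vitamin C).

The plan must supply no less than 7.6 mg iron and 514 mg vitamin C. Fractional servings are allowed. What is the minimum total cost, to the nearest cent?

Two binding constraints pin down two serving amounts, so the optimal mix uses at most two foods. The candidates are each food alone (scaled to the tighter of iron/vitamin C) and each pair with both constraints tight.
spinach only: max(7.6/2.9, 514/23) = 22.35 servings → $25.70.
bell pepper only: max(7.6/0.5, 514/137) = 15.2 servings → $7.60.
carrots only: max(7.6/0.4, 514/3) = 171.3 servings → $77.10.
strawberries only: max(7.6/0.4, 514/62) = 19 servings → $14.25.
spinach + bell pepper with both tight: 2.033 servings and 3.411 servings → $4.04.
spinach + carrots with both targets exact would need a negative amount; discard.
spinach + strawberries with both tight: 1.557 servings and 7.713 servings → $7.57.
bell pepper + carrots with both tight: 3.43 servings and 14.71 servings → $8.34.
bell pepper + strawberries: the both-tight solution has a negative serving — not a feasible corner.
carrots + strawberries with both tight: 11.25 servings and 7.746 servings → $10.87.
Cheapest feasible corner: $4.04.

$4.04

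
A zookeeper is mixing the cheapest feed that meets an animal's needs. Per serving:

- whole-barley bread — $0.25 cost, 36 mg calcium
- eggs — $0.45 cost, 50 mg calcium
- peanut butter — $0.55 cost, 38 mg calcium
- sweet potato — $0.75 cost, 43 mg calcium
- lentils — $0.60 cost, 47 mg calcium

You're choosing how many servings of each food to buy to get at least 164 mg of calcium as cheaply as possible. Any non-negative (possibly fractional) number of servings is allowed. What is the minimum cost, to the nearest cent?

$1.14

Cost per mg of calcium: whole-barley bread $0.0069, eggs $0.0090, lentils $0.0128, peanut butter $0.0145, sweet potato $0.0174.
With no serving limits, use only whole-barley bread: 164 mg / 36 mg = 4.556 servings × $0.25 = $1.14.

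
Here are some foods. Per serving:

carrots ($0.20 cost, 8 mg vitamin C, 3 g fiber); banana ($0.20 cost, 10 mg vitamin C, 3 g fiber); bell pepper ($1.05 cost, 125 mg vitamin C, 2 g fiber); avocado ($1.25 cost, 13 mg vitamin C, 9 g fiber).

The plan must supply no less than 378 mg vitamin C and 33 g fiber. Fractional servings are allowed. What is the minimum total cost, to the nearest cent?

A basic optimal solution has at most two foods positive. Try each food alone and each pair with both targets met exactly.
carrots only: max(378/8, 33/3) = 47.25 servings → $9.45.
banana only: max(378/10, 33/3) = 37.8 servings → $7.56.
bell pepper only: max(378/125, 33/2) = 16.5 servings → $17.32.
avocado only: max(378/13, 33/9) = 29.08 servings → $36.35.
carrots + banana with both targets exact would need a negative amount; discard.
carrots + bell pepper with both tight: 9.384 servings and 2.423 servings → $4.42.
carrots + avocado: intersection lies outside the first quadrant.
banana + bell pepper with both tight: 9.49 servings and 2.265 servings → $4.28.
banana + avocado with both targets exact would need a negative amount; discard.
bell pepper + avocado with both tight: 2.705 servings and 3.066 servings → $6.67.
Cheapest feasible corner: $4.28.

$4.28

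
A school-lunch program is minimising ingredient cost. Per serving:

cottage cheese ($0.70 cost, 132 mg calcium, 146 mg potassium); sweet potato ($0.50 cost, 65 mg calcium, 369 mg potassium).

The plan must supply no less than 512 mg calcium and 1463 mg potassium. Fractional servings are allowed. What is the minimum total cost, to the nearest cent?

$3.18

Two binding constraints pin down two serving amounts, so the optimal mix uses at most two foods. The candidates are each food alone (scaled to the tighter of calcium/potassium) and each pair with both constraints tight.
cottage cheese only: max(512/132, 1463/146) = 10.02 servings → $7.01.
sweet potato only: max(512/65, 1463/369) = 7.877 servings → $3.94.
cottage cheese + sweet potato with both tight: 2.393 servings and 3.018 servings → $3.18.
The minimum over all feasible corners is $3.18.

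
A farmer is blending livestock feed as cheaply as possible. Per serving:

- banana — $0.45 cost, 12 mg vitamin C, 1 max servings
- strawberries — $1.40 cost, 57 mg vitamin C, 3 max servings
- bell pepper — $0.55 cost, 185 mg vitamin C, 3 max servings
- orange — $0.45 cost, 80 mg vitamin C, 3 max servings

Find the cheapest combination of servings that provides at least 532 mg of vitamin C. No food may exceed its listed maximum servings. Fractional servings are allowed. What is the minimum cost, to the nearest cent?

Cost per mg of vitamin C: bell pepper $0.0030, orange $0.0056, strawberries $0.0246, banana $0.0375.
Take 2.876 servings of bell pepper: +532.0 mg vitamin C for $1.58 (total $1.58, still need 0.0 mg).
Filling from the cheapest source first is optimal under one linear minimum: $1.58.

$1.58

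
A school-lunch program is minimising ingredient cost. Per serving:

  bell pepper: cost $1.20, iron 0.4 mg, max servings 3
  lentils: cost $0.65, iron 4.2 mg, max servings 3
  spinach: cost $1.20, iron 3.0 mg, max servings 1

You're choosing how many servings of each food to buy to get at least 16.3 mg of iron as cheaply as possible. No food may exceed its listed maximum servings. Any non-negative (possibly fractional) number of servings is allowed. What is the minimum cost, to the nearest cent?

Cost per mg of iron: lentils $0.1548, spinach $0.4000, bell pepper $3.0000.
Take 3 servings of lentils: +12.6 mg iron for $1.95 (total $1.95, still need 3.7 mg).
Take 1 serving of spinach: +3.0 mg iron for $1.20 (total $3.15, still need 0.7 mg).
Take 1.75 servings of bell pepper: +0.7 mg iron for $2.10 (total $5.25, still need 0.0 mg).
Filling from the cheapest source first is optimal under one linear minimum: $5.25.

$5.25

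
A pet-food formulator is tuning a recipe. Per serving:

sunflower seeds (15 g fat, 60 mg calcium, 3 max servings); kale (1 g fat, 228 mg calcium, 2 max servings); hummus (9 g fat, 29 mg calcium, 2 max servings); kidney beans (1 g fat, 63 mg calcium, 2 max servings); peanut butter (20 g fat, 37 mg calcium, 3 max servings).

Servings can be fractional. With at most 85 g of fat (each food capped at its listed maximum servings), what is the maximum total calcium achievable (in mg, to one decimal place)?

853.3 mg

Calcium per g fat: kale 228, kidney beans 63, sunflower seeds 4, hummus 3.222, peanut butter 1.85.
Take 2 servings of kale: uses 2 g fat, +456.0 mg calcium (running total 456.0 mg).
Take 2 servings of kidney beans: uses 2 g fat, +126.0 mg calcium (running total 582.0 mg).
Take 3 servings of sunflower seeds: uses 45 g fat, +180.0 mg calcium (running total 762.0 mg).
Take 2 servings of hummus: uses 18 g fat, +58.0 mg calcium (running total 820.0 mg).
Take 0.9 servings of peanut butter: uses 18 g fat, +33.3 mg calcium (running total 853.3 mg).
Greedy by best ratio exhausts the fat allowance optimally: 853.3 mg.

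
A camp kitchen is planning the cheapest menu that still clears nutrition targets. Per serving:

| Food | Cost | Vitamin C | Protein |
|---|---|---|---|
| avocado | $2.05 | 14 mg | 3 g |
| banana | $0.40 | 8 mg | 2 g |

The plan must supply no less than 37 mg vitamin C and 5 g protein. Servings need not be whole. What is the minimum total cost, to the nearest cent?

avocado only: max(37/14, 5/3) = 2.643 servings → $5.42.
banana only: max(37/8, 5/2) = 4.625 servings → $1.85.
avocado + banana: the both-tight solution has a negative serving — not a feasible corner.
Cheapest feasible corner: $1.85.

$1.85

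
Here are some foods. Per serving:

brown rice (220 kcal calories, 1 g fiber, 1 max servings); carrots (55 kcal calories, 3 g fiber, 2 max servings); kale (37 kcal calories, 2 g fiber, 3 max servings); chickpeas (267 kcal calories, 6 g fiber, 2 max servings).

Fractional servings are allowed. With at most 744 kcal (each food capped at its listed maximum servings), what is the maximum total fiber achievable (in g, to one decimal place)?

Fiber per kcal: carrots 0.05455, kale 0.05405, chickpeas 0.02247, brown rice 0.004545.
Take 2 servings of carrots: uses 110 kcal, +6.0 g fiber (running total 6.0 g).
Take 3 servings of kale: uses 111 kcal, +6.0 g fiber (running total 12.0 g).
Take 1.959 servings of chickpeas: uses 523 kcal, +11.8 g fiber (running total 23.8 g).
Filling greedily by fiber-per-kcal is optimal for one linear limit, giving 23.8 g.

23.8 g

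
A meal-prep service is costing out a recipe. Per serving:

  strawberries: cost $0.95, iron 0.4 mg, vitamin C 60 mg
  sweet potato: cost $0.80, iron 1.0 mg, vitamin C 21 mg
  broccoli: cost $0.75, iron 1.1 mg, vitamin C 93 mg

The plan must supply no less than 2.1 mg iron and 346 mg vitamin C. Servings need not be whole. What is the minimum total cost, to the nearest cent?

A basic optimal solution has at most two foods positive. Try each food alone and each pair with both targets met exactly.
strawberries only: max(2.1/0.4, 346/60) = 5.767 servings → $5.48.
sweet potato only: max(2.1/1.0, 346/21) = 16.48 servings → $13.18.
broccoli only: max(2.1/1.1, 346/93) = 3.72 servings → $2.79.
strawberries + sweet potato: the both-tight solution has a negative serving — not a feasible corner.
strawberries + broccoli: the both-tight solution has a negative serving — not a feasible corner.
sweet potato + broccoli: intersection lies outside the first quadrant.
Cheapest feasible corner: $2.79.

$2.79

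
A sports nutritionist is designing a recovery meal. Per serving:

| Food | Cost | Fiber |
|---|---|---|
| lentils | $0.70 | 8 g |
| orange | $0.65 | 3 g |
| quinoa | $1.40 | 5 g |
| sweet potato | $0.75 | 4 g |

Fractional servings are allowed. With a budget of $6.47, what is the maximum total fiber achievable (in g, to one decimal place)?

73.9 g

Fiber per dollar: lentils 11.43, sweet potato 5.333, orange 4.615, quinoa 3.571.
With no serving limits, spend the whole cost allowance on lentils: $6.47 / $0.70 × 8 g = 73.9 g.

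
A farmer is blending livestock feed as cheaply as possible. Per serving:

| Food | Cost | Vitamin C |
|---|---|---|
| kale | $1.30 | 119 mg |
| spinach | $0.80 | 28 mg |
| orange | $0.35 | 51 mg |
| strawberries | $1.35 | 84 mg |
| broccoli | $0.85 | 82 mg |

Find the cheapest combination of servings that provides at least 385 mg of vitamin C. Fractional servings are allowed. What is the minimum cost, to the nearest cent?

Cost per mg of vitamin C: orange $0.0069, broccoli $0.0104, kale $0.0109, strawberries $0.0161, spinach $0.0286.
With no serving limits, use only orange: 385 mg / 51 mg = 7.549 servings × $0.35 = $2.64.

$2.64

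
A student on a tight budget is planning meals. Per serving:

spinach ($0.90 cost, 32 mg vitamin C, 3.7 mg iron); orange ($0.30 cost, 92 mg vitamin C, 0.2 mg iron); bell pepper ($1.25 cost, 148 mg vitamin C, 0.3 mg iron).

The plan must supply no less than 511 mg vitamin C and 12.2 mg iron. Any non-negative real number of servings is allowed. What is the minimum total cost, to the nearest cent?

$4.10

The cheapest plan sits at a corner of the feasible region — with two constraints it uses at most two foods.
spinach only: max(511/32, 12.2/3.7) = 15.97 servings → $14.37.
orange only: max(511/92, 12.2/0.2) = 61 servings → $18.30.
bell pepper only: max(511/148, 12.2/0.3) = 40.67 servings → $50.83.
spinach + orange with both tight: 3.054 servings and 4.492 servings → $4.10.
spinach + bell pepper with both tight: 3.071 servings and 2.789 servings → $6.25.
orange + bell pepper: intersection lies outside the first quadrant.
So the least-cost plan costs $4.10.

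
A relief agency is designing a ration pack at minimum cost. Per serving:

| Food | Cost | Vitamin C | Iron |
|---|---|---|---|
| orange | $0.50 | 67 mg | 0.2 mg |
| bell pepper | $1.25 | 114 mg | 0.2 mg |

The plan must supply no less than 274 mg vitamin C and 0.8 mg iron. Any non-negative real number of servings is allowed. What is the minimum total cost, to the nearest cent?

Check every corner: each single food scaled to meet both minima, and each pair solved so both constraints bind.
orange only: max(274/67, 0.8/0.2) = 4.09 servings → $2.04.
bell pepper only: max(274/114, 0.8/0.2) = 4 servings → $5.00.
orange + bell pepper with both tight: 3.872 servings and 0.1277 servings → $2.10.
The minimum over all feasible corners is $2.04.

$2.04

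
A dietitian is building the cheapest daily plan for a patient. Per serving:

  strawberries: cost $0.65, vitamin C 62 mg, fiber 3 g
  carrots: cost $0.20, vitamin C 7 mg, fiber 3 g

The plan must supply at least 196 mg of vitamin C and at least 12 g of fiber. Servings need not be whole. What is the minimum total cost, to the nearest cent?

Minimising a linear cost over {vitamin C ≥ 196, fiber ≥ 12, servings ≥ 0} — the optimum is at a vertex, using one or two foods.
strawberries only: max(196/62, 12/3) = 4 servings → $2.60.
carrots only: max(196/7, 12/3) = 28 servings → $5.60.
strawberries + carrots with both tight: 3.055 servings and 0.9455 servings → $2.17.
The minimum over all feasible corners is $2.17.

$2.17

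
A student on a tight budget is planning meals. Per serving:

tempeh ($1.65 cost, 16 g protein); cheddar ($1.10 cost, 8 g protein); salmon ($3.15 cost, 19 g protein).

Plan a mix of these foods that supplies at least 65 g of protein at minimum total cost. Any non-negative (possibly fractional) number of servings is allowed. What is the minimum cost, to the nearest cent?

$6.70

Cost per g of protein: tempeh $0.1031, cheddar $0.1375, salmon $0.1658.
With no serving limits, use only tempeh: 65 g / 16 g = 4.062 servings × $1.65 = $6.70.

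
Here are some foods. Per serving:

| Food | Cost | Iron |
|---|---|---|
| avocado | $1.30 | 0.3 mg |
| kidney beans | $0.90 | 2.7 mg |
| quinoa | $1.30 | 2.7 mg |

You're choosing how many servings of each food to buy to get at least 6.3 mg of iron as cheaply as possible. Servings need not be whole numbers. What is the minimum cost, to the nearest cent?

$2.10

Cost per mg of iron: kidney beans $0.3333, quinoa $0.4815, avocado $4.3333.
With no serving limits, use only kidney beans: 6.3 mg / 2.7 mg = 2.333 servings × $0.90 = $2.10.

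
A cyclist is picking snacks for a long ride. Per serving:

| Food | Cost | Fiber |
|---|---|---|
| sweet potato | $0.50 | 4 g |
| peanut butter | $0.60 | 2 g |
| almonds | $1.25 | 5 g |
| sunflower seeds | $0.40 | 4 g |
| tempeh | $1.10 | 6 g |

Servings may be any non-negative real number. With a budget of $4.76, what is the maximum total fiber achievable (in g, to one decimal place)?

Fiber per dollar: sunflower seeds 10, sweet potato 8, tempeh 5.455, almonds 4, peanut butter 3.333.
With no serving limits, spend the whole cost allowance on sunflower seeds: $4.76 / $0.40 × 4 g = 47.6 g.

47.6 g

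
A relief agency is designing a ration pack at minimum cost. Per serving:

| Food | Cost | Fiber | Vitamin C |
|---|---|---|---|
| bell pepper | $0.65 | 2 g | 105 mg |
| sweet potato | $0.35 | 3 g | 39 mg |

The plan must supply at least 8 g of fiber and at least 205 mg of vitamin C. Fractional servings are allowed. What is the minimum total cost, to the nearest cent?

$1.47

The cheapest plan sits at a corner of the feasible region — with two constraints it uses at most two foods.
bell pepper only: max(8/2, 205/105) = 4 servings → $2.60.
sweet potato only: max(8/3, 205/39) = 5.256 servings → $1.84.
bell pepper + sweet potato with both tight: 1.278 servings and 1.814 servings → $1.47.
The minimum over all feasible corners is $1.47.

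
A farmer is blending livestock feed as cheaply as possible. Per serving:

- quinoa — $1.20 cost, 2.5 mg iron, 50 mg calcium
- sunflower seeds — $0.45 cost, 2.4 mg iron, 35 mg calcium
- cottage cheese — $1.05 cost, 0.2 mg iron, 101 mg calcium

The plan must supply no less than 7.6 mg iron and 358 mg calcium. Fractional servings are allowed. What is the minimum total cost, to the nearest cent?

$3.98

This is a tiny linear program; its minimum lies at a vertex of the feasible set. List the vertices and price them.
quinoa only: max(7.6/2.5, 358/50) = 7.16 servings → $8.59.
sunflower seeds only: max(7.6/2.4, 358/35) = 10.23 servings → $4.60.
cottage cheese only: max(7.6/0.2, 358/101) = 38 servings → $39.90.
quinoa + sunflower seeds: intersection lies outside the first quadrant.
quinoa + cottage cheese with both tight: 2.87 servings and 2.124 servings → $5.67.
sunflower seeds + cottage cheese with both tight: 2.957 servings and 2.52 servings → $3.98.
Cheapest feasible corner: $3.98.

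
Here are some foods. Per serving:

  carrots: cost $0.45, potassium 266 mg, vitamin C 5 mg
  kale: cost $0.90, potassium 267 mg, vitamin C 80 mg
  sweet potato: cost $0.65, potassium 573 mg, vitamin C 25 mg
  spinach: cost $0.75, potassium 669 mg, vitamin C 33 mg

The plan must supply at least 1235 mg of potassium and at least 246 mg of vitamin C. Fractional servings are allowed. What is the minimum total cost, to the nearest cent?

$3.05

Check every corner: each single food scaled to meet both minima, and each pair solved so both constraints bind.
carrots only: max(1235/266, 246/5) = 49.2 servings → $22.14.
kale only: max(1235/267, 246/80) = 4.625 servings → $4.16.
sweet potato only: max(1235/573, 246/25) = 9.84 servings → $6.40.
spinach only: max(1235/669, 246/33) = 7.455 servings → $5.59.
carrots + kale with both tight: 1.66 servings and 2.971 servings → $3.42.
carrots + sweet potato with both targets exact would need a negative amount; discard.
carrots + spinach with both targets exact would need a negative amount; discard.
kale + sweet potato with both tight: 2.811 servings and 0.8456 servings → $3.08.
kale + spinach with both tight: 2.769 servings and 0.7407 servings → $3.05.
sweet potato + spinach: intersection lies outside the first quadrant.
Cheapest feasible corner: $3.05.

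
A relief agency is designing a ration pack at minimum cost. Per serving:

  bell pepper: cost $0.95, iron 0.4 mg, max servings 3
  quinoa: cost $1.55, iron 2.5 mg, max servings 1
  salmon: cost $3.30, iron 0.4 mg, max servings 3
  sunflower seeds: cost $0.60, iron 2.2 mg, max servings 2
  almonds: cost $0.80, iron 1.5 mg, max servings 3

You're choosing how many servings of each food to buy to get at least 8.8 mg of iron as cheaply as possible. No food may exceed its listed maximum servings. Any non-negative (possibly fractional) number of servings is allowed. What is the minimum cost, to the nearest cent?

$3.55

Cost per mg of iron: sunflower seeds $0.2727, almonds $0.5333, quinoa $0.6200, bell pepper $2.3750, salmon $8.2500.
Take 2 servings of sunflower seeds: +4.4 mg iron for $1.20 (total $1.20, still need 4.4 mg).
Take 2.933 servings of almonds: +4.4 mg iron for $2.35 (total $3.55, still need 0.0 mg).
Filling from the cheapest source first is optimal under one linear minimum: $3.55.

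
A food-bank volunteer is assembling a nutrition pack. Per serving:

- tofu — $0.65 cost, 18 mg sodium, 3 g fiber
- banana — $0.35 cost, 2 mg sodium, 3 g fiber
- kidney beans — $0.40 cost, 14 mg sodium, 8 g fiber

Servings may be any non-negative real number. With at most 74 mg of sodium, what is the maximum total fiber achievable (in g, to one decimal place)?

Fiber per mg sodium: banana 1.5, kidney beans 0.5714, tofu 0.1667.
With no serving limits, spend the whole sodium allowance on banana: 74 mg / 2 mg × 3 g = 111.0 g.

111.0 g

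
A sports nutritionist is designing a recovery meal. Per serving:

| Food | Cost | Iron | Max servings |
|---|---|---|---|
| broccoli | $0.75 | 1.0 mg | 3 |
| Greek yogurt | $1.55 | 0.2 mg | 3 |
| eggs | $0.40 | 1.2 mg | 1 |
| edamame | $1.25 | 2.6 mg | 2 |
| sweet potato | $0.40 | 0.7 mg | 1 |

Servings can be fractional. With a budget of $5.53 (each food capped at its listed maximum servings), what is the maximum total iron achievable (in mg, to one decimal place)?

10.1 mg

Iron per dollar: eggs 3, edamame 2.08, sweet potato 1.75, broccoli 1.333, Greek yogurt 0.129.
Take 1 serving of eggs: spends $0.40, +1.2 mg iron (running total 1.2 mg).
Take 2 servings of edamame: spends $2.50, +5.2 mg iron (running total 6.4 mg).
Take 1 serving of sweet potato: spends $0.40, +0.7 mg iron (running total 7.1 mg).
Take 2.973 servings of broccoli: spends $2.23, +3.0 mg iron (running total 10.1 mg).
Filling greedily by iron-per-dollar is optimal for one linear limit, giving 10.1 mg.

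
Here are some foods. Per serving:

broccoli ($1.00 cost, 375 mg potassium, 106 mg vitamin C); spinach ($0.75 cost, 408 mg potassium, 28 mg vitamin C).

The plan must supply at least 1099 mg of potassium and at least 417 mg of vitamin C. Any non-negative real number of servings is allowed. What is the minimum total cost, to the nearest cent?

$3.93

Compare the cost at each extreme point of the feasible region.
broccoli only: max(1099/375, 417/106) = 3.934 servings → $3.93.
spinach only: max(1099/408, 417/28) = 14.89 servings → $11.17.
broccoli + spinach: intersection lies outside the first quadrant.
The minimum over all feasible corners is $3.93.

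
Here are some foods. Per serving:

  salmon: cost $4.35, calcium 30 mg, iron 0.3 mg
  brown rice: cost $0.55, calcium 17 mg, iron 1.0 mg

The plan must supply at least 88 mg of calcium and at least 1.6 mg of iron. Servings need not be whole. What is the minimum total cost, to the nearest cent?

The cheapest plan sits at a corner of the feasible region — with two constraints it uses at most two foods.
salmon only: max(88/30, 1.6/0.3) = 5.333 servings → $23.20.
brown rice only: max(88/17, 1.6/1.0) = 5.176 servings → $2.85.
salmon + brown rice with both tight: 2.442 servings and 0.8675 servings → $11.10.
So the least-cost plan costs $2.85.

$2.85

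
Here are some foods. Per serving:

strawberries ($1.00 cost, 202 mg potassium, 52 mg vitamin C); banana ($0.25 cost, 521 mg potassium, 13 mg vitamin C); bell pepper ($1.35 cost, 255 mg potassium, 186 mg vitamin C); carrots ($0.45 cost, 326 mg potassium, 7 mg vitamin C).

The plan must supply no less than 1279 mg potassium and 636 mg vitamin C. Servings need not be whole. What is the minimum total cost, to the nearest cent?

$4.74

Compare the cost at each extreme point of the feasible region.
strawberries only: max(1279/202, 636/52) = 12.23 servings → $12.23.
banana only: max(1279/521, 636/13) = 48.92 servings → $12.23.
bell pepper only: max(1279/255, 636/186) = 5.016 servings → $6.77.
carrots only: max(1279/326, 636/7) = 90.86 servings → $40.89.
strawberries + banana: intersection lies outside the first quadrant.
strawberries + bell pepper with both tight: 3.114 servings and 2.549 servings → $6.56.
strawberries + carrots: the both-tight solution has a negative serving — not a feasible corner.
banana + bell pepper with both tight: 0.809 servings and 3.363 servings → $4.74.
banana + carrots: the both-tight solution has a negative serving — not a feasible corner.
bell pepper + carrots with both tight: 3.371 servings and 1.287 servings → $5.13.
So the least-cost plan costs $4.74.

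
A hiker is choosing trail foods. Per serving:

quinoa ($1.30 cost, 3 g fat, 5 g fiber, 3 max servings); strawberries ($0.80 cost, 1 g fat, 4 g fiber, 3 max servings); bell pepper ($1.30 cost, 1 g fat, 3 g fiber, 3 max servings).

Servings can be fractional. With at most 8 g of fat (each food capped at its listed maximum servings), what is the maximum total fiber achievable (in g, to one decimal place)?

24.3 g

Fiber per g fat: strawberries 4, bell pepper 3, quinoa 1.667.
Take 3 servings of strawberries: uses 3 g fat, +12.0 g fiber (running total 12.0 g).
Take 3 servings of bell pepper: uses 3 g fat, +9.0 g fiber (running total 21.0 g).
Take 0.6667 servings of quinoa: uses 2 g fat, +3.3 g fiber (running total 24.3 g).
Greedy by best ratio exhausts the fat allowance optimally: 24.3 g.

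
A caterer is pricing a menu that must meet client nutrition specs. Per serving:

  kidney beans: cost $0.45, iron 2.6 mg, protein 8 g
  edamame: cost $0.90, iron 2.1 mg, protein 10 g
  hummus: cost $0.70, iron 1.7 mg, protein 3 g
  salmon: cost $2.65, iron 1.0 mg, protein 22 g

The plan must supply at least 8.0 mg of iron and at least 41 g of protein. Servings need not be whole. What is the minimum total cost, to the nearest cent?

$2.31

Two binding constraints pin down two serving amounts, so the optimal mix uses at most two foods. The candidates are each food alone (scaled to the tighter of iron/protein) and each pair with both constraints tight.
kidney beans only: max(8.0/2.6, 41/8) = 5.125 servings → $2.31.
edamame only: max(8.0/2.1, 41/10) = 4.1 servings → $3.69.
hummus only: max(8.0/1.7, 41/3) = 13.67 servings → $9.57.
salmon only: max(8.0/1.0, 41/22) = 8 servings → $21.20.
kidney beans + edamame: intersection lies outside the first quadrant.
kidney beans + hummus: intersection lies outside the first quadrant.
kidney beans + salmon with both tight: 2.744 servings and 0.8659 servings → $3.53.
edamame + hummus: the both-tight solution has a negative serving — not a feasible corner.
edamame + salmon with both tight: 3.729 servings and 0.1685 servings → $3.80.
hummus + salmon with both tight: 3.924 servings and 1.328 servings → $6.27.
The minimum over all feasible corners is $2.31.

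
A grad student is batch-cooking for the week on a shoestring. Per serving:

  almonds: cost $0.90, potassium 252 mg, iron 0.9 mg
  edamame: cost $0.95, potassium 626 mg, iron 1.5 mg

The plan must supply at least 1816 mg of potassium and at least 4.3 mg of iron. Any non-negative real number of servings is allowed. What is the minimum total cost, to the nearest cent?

$2.76

almonds only: max(1816/252, 4.3/0.9) = 7.206 servings → $6.49.
edamame only: max(1816/626, 4.3/1.5) = 2.901 servings → $2.76.
almonds + edamame: intersection lies outside the first quadrant.
The minimum over all feasible corners is $2.76.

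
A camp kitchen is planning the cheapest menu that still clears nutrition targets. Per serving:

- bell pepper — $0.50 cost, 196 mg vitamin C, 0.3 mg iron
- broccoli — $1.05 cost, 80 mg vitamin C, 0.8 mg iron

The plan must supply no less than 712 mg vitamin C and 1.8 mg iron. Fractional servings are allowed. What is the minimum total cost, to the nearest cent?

Compare the cost at each extreme point of the feasible region.
bell pepper only: max(712/196, 1.8/0.3) = 6 servings → $3.00.
broccoli only: max(712/80, 1.8/0.8) = 8.9 servings → $9.35.
bell pepper + broccoli with both tight: 3.205 servings and 1.048 servings → $2.70.
The minimum over all feasible corners is $2.70.

$2.70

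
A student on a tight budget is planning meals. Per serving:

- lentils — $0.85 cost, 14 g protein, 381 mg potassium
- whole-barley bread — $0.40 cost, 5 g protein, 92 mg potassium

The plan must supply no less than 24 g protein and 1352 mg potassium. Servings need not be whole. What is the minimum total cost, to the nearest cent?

lentils only: max(24/14, 1352/381) = 3.549 servings → $3.02.
whole-barley bread only: max(24/5, 1352/92) = 14.7 servings → $5.88.
lentils + whole-barley bread with both targets exact would need a negative amount; discard.
The minimum over all feasible corners is $3.02.

$3.02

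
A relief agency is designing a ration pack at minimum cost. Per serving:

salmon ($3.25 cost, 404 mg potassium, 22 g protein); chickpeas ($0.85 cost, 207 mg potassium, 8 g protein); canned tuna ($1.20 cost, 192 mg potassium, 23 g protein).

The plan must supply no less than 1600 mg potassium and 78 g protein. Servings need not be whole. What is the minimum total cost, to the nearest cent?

At the optimum either one food covers both requirements or two foods hit both targets exactly; no other combination can be cheaper.
salmon only: max(1600/404, 78/22) = 3.96 servings → $12.87.
chickpeas only: max(1600/207, 78/8) = 9.75 servings → $8.29.
canned tuna only: max(1600/192, 78/23) = 8.333 servings → $10.00.
salmon + chickpeas with both tight: 2.531 servings and 2.79 servings → $10.60.
salmon + canned tuna with both targets exact would need a negative amount; discard.
chickpeas + canned tuna with both tight: 6.767 servings and 1.038 servings → $7.00.
So the least-cost plan costs $7.00.

$7.00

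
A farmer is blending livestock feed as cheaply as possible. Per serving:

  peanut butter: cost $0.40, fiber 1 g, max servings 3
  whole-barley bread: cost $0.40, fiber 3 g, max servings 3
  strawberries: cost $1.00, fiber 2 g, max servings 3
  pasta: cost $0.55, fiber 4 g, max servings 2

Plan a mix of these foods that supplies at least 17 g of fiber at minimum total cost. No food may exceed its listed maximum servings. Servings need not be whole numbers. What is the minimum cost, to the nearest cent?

$2.30

Cost per g of fiber: whole-barley bread $0.1333, pasta $0.1375, peanut butter $0.4000, strawberries $0.5000.
Take 3 servings of whole-barley bread: +9.0 g fiber for $1.20 (total $1.20, still need 8.0 g).
Take 2 servings of pasta: +8.0 g fiber for $1.10 (total $2.30, still need 0.0 g).
Greedy by cheapest-per-g is optimal for a single linear constraint, so the minimum cost is $2.30.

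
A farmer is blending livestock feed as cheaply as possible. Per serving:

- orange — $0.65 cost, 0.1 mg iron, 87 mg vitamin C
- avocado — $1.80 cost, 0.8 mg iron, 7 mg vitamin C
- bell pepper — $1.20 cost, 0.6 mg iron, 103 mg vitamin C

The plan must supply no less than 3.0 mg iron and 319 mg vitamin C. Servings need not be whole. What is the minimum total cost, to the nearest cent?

$6.00

Check every corner: each single food scaled to meet both minima, and each pair solved so both constraints bind.
orange only: max(3.0/0.1, 319/87) = 30 servings → $19.50.
avocado only: max(3.0/0.8, 319/7) = 45.57 servings → $82.03.
bell pepper only: max(3.0/0.6, 319/103) = 5 servings → $6.00.
orange + avocado with both tight: 3.399 servings and 3.325 servings → $8.19.
orange + bell pepper: intersection lies outside the first quadrant.
avocado + bell pepper with both tight: 1.504 servings and 2.995 servings → $6.30.
Cheapest feasible corner: $6.00.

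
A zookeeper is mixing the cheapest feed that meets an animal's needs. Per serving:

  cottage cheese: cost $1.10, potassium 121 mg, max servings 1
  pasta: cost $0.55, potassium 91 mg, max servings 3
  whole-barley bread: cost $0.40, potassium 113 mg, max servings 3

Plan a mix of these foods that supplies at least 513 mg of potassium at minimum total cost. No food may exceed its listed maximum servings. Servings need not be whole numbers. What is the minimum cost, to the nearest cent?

Cost per mg of potassium: whole-barley bread $0.0035, pasta $0.0060, cottage cheese $0.0091.
Take 3 servings of whole-barley bread: +339.0 mg potassium for $1.20 (total $1.20, still need 174.0 mg).
Take 1.912 servings of pasta: +174.0 mg potassium for $1.05 (total $2.25, still need 0.0 mg).
Filling from the cheapest source first is optimal under one linear minimum: $2.25.

$2.25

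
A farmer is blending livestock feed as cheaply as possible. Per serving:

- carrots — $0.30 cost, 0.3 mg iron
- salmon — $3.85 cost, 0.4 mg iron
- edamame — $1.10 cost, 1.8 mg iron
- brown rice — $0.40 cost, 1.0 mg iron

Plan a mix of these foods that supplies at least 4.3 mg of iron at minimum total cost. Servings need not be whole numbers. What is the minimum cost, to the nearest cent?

Cost per mg of iron: brown rice $0.4000, edamame $0.6111, carrots $1.0000, salmon $9.6250.
With no serving limits, use only brown rice: 4.3 mg / 1.0 mg = 4.3 servings × $0.40 = $1.72.

$1.72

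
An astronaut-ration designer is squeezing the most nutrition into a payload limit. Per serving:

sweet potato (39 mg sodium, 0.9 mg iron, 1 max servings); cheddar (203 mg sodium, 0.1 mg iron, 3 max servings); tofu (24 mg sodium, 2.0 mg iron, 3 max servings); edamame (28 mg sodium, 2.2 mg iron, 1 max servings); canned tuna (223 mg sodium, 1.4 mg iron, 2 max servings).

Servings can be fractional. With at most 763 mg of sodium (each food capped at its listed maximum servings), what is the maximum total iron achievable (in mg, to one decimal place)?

12.0 mg

Iron per mg sodium: tofu 0.08333, edamame 0.07857, sweet potato 0.02308, canned tuna 0.006278, cheddar 0.0004926.
Take 3 servings of tofu: uses 72 mg sodium, +6.0 mg iron (running total 6.0 mg).
Take 1 serving of edamame: uses 28 mg sodium, +2.2 mg iron (running total 8.2 mg).
Take 1 serving of sweet potato: uses 39 mg sodium, +0.9 mg iron (running total 9.1 mg).
Take 2 servings of canned tuna: uses 446 mg sodium, +2.8 mg iron (running total 11.9 mg).
Take 0.8768 servings of cheddar: uses 178 mg sodium, +0.1 mg iron (running total 12.0 mg).
Filling greedily by iron-per-mg sodium is optimal for one linear limit, giving 12.0 mg.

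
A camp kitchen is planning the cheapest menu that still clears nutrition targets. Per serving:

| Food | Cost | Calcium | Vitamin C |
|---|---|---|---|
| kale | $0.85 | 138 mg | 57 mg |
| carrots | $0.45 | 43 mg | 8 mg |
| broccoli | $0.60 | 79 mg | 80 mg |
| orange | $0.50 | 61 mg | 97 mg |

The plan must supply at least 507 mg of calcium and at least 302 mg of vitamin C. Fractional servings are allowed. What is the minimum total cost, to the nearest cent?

For a min-cost LP with two ≥-constraints, a basic feasible solution has at most two positive variables.
kale only: max(507/138, 302/57) = 5.298 servings → $4.50.
carrots only: max(507/43, 302/8) = 37.75 servings → $16.99.
broccoli only: max(507/79, 302/80) = 6.418 servings → $3.85.
orange only: max(507/61, 302/97) = 8.311 servings → $4.16.
kale + carrots with both targets exact would need a negative amount; discard.
kale + broccoli with both tight: 2.555 servings and 1.955 servings → $3.34.
kale + orange with both tight: 3.104 servings and 1.289 servings → $3.28.
carrots + broccoli with both tight: 5.948 servings and 3.18 servings → $4.58.
carrots + orange with both tight: 8.351 servings and 2.425 servings → $4.97.
broccoli + orange: intersection lies outside the first quadrant.
The minimum over all feasible corners is $3.28.

$3.28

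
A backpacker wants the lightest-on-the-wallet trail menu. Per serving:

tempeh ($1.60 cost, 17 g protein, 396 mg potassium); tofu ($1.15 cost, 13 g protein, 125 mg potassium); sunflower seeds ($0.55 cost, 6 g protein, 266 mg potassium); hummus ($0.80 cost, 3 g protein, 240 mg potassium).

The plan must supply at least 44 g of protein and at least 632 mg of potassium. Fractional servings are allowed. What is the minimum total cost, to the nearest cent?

Minimising a linear cost over {protein ≥ 44, potassium ≥ 632, servings ≥ 0} — the optimum is at a vertex, using one or two foods.
tempeh only: max(44/17, 632/396) = 2.588 servings → $4.14.
tofu only: max(44/13, 632/125) = 5.056 servings → $5.81.
sunflower seeds only: max(44/6, 632/266) = 7.333 servings → $4.03.
hummus only: max(44/3, 632/240) = 14.67 servings → $11.73.
tempeh + tofu with both tight: 0.8984 servings and 2.21 servings → $3.98.
tempeh + sunflower seeds: intersection lies outside the first quadrant.
tempeh + hummus with both targets exact would need a negative amount; discard.
tofu + sunflower seeds with both tight: 2.922 servings and 1.003 servings → $3.91.
tofu + hummus with both tight: 3.156 servings and 0.9894 servings → $4.42.
sunflower seeds + hummus: the both-tight solution has a negative serving — not a feasible corner.
So the least-cost plan costs $3.91.

$3.91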